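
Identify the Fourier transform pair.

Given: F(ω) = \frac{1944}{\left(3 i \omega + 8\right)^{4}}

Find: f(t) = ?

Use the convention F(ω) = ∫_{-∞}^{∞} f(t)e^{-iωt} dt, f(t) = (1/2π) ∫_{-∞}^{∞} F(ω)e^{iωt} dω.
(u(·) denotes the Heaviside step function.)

f(t) = 4 t^{3} e^{- \frac{8 t}{3}} u\left(t\right)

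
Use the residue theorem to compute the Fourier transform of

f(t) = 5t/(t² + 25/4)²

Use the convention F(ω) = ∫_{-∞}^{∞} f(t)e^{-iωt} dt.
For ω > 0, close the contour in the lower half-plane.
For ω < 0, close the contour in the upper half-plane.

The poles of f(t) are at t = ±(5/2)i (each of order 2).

Let g(z) = f(z)e^{-iωz}; for large |z| the factor e^{-iωz} decays in the lower half-plane when ω > 0 and in the upper half-plane when ω < 0.

Case ω > 0 (lower half-plane, clockwise contour ⇒ F(ω) = -2πi·ΣRes):
  Res_{z = - \frac{5 i}{2}} g(z) = \frac{\omega e^{- \frac{5 \omega}{2}}}{2} (pole of order 2)
  F(ω) = -2πi·ΣRes = - i \pi \omega e^{- \frac{5 \omega}{2}}

Case ω < 0 (upper half-plane, counterclockwise contour ⇒ F(ω) = +2πi·ΣRes):
  Res_{z = \frac{5 i}{2}} g(z) = - \frac{\omega e^{\frac{5 \omega}{2}}}{2} (pole of order 2)
  F(ω) = 2πi·ΣRes = - i \pi \omega e^{\frac{5 \omega}{2}}

Both cases combine into a single formula in |ω|:

F(ω) = - i \pi \omega e^{- \frac{5 \left|{\omega}\right|}{2}}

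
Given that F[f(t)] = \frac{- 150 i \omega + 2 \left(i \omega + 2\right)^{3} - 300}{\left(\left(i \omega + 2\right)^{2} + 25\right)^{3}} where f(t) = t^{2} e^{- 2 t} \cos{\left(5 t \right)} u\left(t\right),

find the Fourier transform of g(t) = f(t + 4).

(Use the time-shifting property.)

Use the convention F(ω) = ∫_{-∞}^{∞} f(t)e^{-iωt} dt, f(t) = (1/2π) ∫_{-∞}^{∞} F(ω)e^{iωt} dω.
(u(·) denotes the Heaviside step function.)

F[g](ω) = \frac{2 \left(- 75 i \omega + \left(i \omega + 2\right)^{3} - 150\right) e^{4 i \omega}}{\left(\left(i \omega + 2\right)^{2} + 25\right)^{3}}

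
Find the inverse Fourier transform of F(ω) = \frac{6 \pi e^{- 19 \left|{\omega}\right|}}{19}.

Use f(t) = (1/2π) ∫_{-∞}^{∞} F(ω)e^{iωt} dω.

f(t) = \frac{6}{t^{2} + 361}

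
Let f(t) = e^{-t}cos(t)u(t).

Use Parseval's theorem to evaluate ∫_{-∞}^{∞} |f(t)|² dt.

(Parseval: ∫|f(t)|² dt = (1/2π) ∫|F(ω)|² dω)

∫|f(t)|² dt = \frac{3}{8}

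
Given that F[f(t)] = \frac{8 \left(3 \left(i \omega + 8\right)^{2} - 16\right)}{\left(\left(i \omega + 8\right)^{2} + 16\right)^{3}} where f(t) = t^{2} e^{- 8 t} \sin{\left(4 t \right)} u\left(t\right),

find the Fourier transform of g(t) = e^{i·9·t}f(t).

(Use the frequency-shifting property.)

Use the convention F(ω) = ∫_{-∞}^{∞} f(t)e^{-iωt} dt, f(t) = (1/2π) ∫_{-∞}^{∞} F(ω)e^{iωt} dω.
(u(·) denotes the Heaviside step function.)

F[g](ω) = \frac{8 \left(3 \left(i \left(\omega - 9\right) + 8\right)^{2} - 16\right)}{\left(\left(i \left(\omega - 9\right) + 8\right)^{2} + 16\right)^{3}}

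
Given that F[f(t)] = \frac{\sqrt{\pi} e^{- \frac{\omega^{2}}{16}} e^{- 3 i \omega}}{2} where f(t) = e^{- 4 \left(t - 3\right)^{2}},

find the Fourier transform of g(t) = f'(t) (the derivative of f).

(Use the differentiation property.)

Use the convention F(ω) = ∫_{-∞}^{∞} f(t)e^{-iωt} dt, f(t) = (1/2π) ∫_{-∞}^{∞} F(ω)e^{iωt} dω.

F[g](ω) = \frac{i \sqrt{\pi} \omega e^{- \frac{\omega \left(\omega + 48 i\right)}{16}}}{2}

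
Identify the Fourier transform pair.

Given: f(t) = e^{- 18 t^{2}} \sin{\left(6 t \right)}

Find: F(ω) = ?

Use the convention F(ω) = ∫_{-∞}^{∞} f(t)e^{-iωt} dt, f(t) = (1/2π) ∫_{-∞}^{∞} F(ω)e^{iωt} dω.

F(ω) = \frac{\sqrt{2} i \sqrt{\pi} \left(1 - e^{\frac{\omega}{3}}\right) e^{- \frac{\omega^{2}}{72} - \frac{\omega}{6} - \frac{1}{2}}}{12}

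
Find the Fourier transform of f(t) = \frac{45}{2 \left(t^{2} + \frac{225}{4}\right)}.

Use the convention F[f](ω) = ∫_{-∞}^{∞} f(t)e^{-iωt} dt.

F(ω) = 3 \pi e^{- \frac{15 \left|{\omega}\right|}{2}}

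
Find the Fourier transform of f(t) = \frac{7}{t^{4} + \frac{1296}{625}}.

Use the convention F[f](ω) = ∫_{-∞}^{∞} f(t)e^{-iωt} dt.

F(ω) = \frac{875 \pi e^{- \frac{3 \sqrt{2} \left|{\omega}\right|}{5}} \sin{\left(\frac{3 \sqrt{2} \left|{\omega}\right|}{5} + \frac{\pi}{4} \right)}}{216}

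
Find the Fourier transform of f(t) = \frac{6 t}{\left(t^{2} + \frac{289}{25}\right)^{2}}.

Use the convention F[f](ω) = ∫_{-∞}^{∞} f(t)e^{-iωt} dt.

F(ω) = - \frac{15 i \pi \omega e^{- \frac{17 \left|{\omega}\right|}{5}}}{17}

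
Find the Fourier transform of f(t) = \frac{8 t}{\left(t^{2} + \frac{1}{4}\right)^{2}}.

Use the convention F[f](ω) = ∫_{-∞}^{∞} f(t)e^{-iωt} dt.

F(ω) = - 8 i \pi \omega e^{- \frac{\left|{\omega}\right|}{2}}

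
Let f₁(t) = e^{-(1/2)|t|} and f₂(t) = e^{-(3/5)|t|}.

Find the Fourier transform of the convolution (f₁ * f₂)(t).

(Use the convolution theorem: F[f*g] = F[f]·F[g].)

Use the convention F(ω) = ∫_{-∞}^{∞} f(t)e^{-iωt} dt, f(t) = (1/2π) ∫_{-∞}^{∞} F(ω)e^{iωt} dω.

F[f₁*f₂](ω) = \frac{120}{100 \omega^{4} + 61 \omega^{2} + 9}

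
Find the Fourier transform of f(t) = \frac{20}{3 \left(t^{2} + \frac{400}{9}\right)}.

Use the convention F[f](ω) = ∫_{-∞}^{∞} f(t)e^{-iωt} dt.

F(ω) = \pi e^{- \frac{20 \left|{\omega}\right|}{3}}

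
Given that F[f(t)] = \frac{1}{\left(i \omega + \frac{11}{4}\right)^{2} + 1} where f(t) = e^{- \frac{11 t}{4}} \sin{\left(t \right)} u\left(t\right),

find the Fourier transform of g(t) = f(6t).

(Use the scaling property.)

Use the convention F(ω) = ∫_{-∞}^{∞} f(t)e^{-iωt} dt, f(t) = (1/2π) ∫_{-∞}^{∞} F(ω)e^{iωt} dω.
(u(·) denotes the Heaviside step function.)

F[g](ω) = \frac{24}{\left(2 i \omega + 33\right)^{2} + 144}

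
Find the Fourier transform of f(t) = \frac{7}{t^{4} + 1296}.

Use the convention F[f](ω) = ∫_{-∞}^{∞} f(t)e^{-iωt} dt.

F(ω) = \frac{7 \pi e^{- 3 \sqrt{2} \left|{\omega}\right|} \sin{\left(3 \sqrt{2} \left|{\omega}\right| + \frac{\pi}{4} \right)}}{216}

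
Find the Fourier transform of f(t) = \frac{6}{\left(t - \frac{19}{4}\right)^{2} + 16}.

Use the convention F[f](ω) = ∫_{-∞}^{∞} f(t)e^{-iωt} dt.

F(ω) = \frac{3 \pi e^{- \frac{19 i \omega}{4} - 4 \left|{\omega}\right|}}{2}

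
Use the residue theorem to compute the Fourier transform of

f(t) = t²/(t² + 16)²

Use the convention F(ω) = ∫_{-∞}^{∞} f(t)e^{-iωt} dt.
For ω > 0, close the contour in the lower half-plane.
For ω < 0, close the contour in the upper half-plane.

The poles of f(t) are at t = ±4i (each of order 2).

Let g(z) = f(z)e^{-iωz}; for large |z| the factor e^{-iωz} decays in the lower half-plane when ω > 0 and in the upper half-plane when ω < 0.

Case ω > 0 (lower half-plane, clockwise contour ⇒ F(ω) = -2πi·ΣRes):
  Res_{z = - 4 i} g(z) = \frac{i \left(1 - 4 \omega\right) e^{- 4 \omega}}{16} (pole of order 2)
  F(ω) = -2πi·ΣRes = \frac{\pi \left(1 - 4 \omega\right) e^{- 4 \omega}}{8}

Case ω < 0 (upper half-plane, counterclockwise contour ⇒ F(ω) = +2πi·ΣRes):
  Res_{z = 4 i} g(z) = \frac{i \left(- 4 \omega - 1\right) e^{4 \omega}}{16} (pole of order 2)
  F(ω) = 2πi·ΣRes = \frac{\pi \left(4 \omega + 1\right) e^{4 \omega}}{8}

Both cases combine into a single formula in |ω|:

F(ω) = \frac{\pi \left(1 - 4 \left|{\omega}\right|\right) e^{- 4 \left|{\omega}\right|}}{8}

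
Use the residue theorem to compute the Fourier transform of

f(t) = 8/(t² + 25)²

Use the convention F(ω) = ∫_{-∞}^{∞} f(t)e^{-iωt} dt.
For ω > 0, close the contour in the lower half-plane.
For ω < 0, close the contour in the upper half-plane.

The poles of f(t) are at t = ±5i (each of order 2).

Let g(z) = f(z)e^{-iωz}; for large |z| the factor e^{-iωz} decays in the lower half-plane when ω > 0 and in the upper half-plane when ω < 0.

Case ω > 0 (lower half-plane, clockwise contour ⇒ F(ω) = -2πi·ΣRes):
  Res_{z = - 5 i} g(z) = \frac{2 i \left(5 \omega + 1\right) e^{- 5 \omega}}{125} (pole of order 2)
  F(ω) = -2πi·ΣRes = \frac{4 \pi \left(5 \omega + 1\right) e^{- 5 \omega}}{125}

Case ω < 0 (upper half-plane, counterclockwise contour ⇒ F(ω) = +2πi·ΣRes):
  Res_{z = 5 i} g(z) = \frac{2 i \left(5 \omega - 1\right) e^{5 \omega}}{125} (pole of order 2)
  F(ω) = 2πi·ΣRes = \frac{4 \pi \left(1 - 5 \omega\right) e^{5 \omega}}{125}

Both cases combine into a single formula in |ω|:

F(ω) = \frac{4 \pi \left(5 \left|{\omega}\right| + 1\right) e^{- 5 \left|{\omega}\right|}}{125}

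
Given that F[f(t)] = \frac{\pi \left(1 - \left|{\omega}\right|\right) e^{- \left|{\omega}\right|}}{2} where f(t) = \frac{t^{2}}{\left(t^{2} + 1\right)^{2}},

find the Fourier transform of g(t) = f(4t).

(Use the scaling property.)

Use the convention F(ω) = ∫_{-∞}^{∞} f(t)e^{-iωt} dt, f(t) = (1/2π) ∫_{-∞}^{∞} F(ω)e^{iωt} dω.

F[g](ω) = \frac{\pi \left(4 - \left|{\omega}\right|\right) e^{- \frac{\left|{\omega}\right|}{4}}}{32}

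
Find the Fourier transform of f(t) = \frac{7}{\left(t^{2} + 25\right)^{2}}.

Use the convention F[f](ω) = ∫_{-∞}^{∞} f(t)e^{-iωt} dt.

F(ω) = \frac{7 \pi \left(5 \left|{\omega}\right| + 1\right) e^{- 5 \left|{\omega}\right|}}{250}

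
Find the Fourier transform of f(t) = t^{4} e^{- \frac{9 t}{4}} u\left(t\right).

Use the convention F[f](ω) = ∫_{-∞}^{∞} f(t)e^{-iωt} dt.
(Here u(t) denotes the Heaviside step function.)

F(ω) = \frac{24576}{\left(4 i \omega + 9\right)^{5}}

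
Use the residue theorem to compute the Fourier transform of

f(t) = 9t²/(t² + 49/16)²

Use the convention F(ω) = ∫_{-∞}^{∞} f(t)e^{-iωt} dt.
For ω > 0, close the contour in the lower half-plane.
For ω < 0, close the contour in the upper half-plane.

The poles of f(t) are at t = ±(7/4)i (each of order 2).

Let g(z) = f(z)e^{-iωz}; for large |z| the factor e^{-iωz} decays in the lower half-plane when ω > 0 and in the upper half-plane when ω < 0.

Case ω > 0 (lower half-plane, clockwise contour ⇒ F(ω) = -2πi·ΣRes):
  Res_{z = - \frac{7 i}{4}} g(z) = \frac{9 i \left(4 - 7 \omega\right) e^{- \frac{7 \omega}{4}}}{28} (pole of order 2)
  F(ω) = -2πi·ΣRes = \frac{9 \pi \left(4 - 7 \omega\right) e^{- \frac{7 \omega}{4}}}{14}

Case ω < 0 (upper half-plane, counterclockwise contour ⇒ F(ω) = +2πi·ΣRes):
  Res_{z = \frac{7 i}{4}} g(z) = \frac{9 i \left(- 7 \omega - 4\right) e^{\frac{7 \omega}{4}}}{28} (pole of order 2)
  F(ω) = 2πi·ΣRes = \frac{9 \pi \left(7 \omega + 4\right) e^{\frac{7 \omega}{4}}}{14}

Both cases combine into a single formula in |ω|:

F(ω) = \frac{9 \pi \left(4 - 7 \left|{\omega}\right|\right) e^{- \frac{7 \left|{\omega}\right|}{4}}}{14}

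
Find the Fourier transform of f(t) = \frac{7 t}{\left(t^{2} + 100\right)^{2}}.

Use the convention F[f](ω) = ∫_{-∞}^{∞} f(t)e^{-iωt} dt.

F(ω) = - \frac{7 i \pi \omega e^{- 10 \left|{\omega}\right|}}{20}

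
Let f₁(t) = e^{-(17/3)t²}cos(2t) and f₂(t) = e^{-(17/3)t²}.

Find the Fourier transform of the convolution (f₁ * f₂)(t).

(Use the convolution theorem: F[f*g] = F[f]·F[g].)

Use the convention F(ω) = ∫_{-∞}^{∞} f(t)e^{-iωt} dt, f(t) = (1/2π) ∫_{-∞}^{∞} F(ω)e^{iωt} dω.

F[f₁*f₂](ω) = \frac{3 \pi \left(e^{\frac{6 \omega}{17}} + 1\right) e^{- \frac{3 \omega^{2}}{34} - \frac{3 \omega}{17} - \frac{3}{17}}}{34}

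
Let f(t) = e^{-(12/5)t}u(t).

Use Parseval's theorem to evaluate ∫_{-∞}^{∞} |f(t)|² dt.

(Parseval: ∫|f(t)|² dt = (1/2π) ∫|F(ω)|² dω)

∫|f(t)|² dt = \frac{5}{24}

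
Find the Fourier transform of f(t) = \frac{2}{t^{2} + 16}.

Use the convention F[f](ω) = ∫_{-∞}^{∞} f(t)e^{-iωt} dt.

F(ω) = \frac{\pi e^{- 4 \left|{\omega}\right|}}{2}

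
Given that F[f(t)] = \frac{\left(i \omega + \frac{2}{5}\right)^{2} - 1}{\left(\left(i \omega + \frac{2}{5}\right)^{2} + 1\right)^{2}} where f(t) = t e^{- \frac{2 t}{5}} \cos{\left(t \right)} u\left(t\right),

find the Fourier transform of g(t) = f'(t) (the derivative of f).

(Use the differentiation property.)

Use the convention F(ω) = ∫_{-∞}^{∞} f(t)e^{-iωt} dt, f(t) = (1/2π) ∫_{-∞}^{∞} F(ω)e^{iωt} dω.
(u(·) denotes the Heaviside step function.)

F[g](ω) = \frac{25 i \omega \left(\left(5 i \omega + 2\right)^{2} - 25\right)}{\left(\left(5 i \omega + 2\right)^{2} + 25\right)^{2}}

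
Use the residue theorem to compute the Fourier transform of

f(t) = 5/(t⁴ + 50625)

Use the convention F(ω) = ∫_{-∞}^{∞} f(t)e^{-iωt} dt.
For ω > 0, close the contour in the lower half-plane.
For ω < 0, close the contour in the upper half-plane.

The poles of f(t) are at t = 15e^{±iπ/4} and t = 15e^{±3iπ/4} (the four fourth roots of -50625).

Let g(z) = f(z)e^{-iωz}; for large |z| the factor e^{-iωz} decays in the lower half-plane when ω > 0 and in the upper half-plane when ω < 0.

Case ω > 0 (lower half-plane, clockwise contour ⇒ F(ω) = -2πi·ΣRes):
  Res_{z = - \frac{15 \sqrt{2}}{2} - \frac{15 \sqrt{2} i}{2}} g(z) = \frac{\sqrt{2} i \left(1 - i\right) e^{\frac{15 \sqrt{2} \omega \left(-1 + i\right)}{2}}}{5400}
  Res_{z = \frac{15 \sqrt{2}}{2} - \frac{15 \sqrt{2} i}{2}} g(z) = \frac{\sqrt{2} i \left(1 + i\right) e^{- \frac{15 \sqrt{2} \omega \left(1 + i\right)}{2}}}{5400}
  F(ω) = -2πi·ΣRes = \frac{\sqrt{2} \pi \left(1 - i\right) \left(e^{15 \sqrt{2} i \omega} + i\right) e^{- \frac{15 \sqrt{2} \omega \left(1 + i\right)}{2}}}{2700} = \frac{\pi e^{- \frac{15 \sqrt{2} \omega}{2}} \sin{\left(\frac{15 \sqrt{2} \omega}{2} + \frac{\pi}{4} \right)}}{675}

Case ω < 0 (upper half-plane, counterclockwise contour ⇒ F(ω) = +2πi·ΣRes):
  Res_{z = \frac{15 \sqrt{2}}{2} + \frac{15 \sqrt{2} i}{2}} g(z) = \frac{\sqrt{2} i \left(-1 + i\right) e^{\frac{15 \sqrt{2} \omega \left(1 - i\right)}{2}}}{5400}
  Res_{z = - \frac{15 \sqrt{2}}{2} + \frac{15 \sqrt{2} i}{2}} g(z) = \frac{\sqrt{2} \left(1 - i\right) e^{\frac{15 \sqrt{2} \omega \left(1 + i\right)}{2}}}{5400}
  F(ω) = 2πi·ΣRes = - \frac{\sqrt{2} i \pi \left(i \left(1 - i\right) e^{\frac{15 \sqrt{2} \omega \left(1 - i\right)}{2}} - \left(1 - i\right) e^{\frac{15 \sqrt{2} \omega \left(1 + i\right)}{2}}\right)}{2700} = \frac{\pi e^{\frac{15 \sqrt{2} \omega}{2}} \cos{\left(\frac{15 \sqrt{2} \omega}{2} + \frac{\pi}{4} \right)}}{675}

Both cases combine into a single formula in |ω|:

F(ω) = \frac{\pi e^{- \frac{15 \sqrt{2} \left|{\omega}\right|}{2}} \sin{\left(\frac{15 \sqrt{2} \left|{\omega}\right|}{2} + \frac{\pi}{4} \right)}}{675}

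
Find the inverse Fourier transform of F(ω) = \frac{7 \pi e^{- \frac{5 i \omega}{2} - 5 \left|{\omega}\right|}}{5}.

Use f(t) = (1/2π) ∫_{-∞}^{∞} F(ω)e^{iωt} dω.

f(t) = \frac{7}{\left(t - \frac{5}{2}\right)^{2} + 25}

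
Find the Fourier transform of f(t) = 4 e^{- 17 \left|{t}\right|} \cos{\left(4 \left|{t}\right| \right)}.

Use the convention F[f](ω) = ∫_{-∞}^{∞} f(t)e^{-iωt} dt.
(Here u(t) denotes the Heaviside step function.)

F(ω) = \frac{136 \left(\omega^{2} + 305\right)}{\omega^{4} + 546 \omega^{2} + 93025}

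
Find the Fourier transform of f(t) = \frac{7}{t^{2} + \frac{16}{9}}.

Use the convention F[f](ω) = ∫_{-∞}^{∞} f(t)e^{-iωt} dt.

F(ω) = \frac{21 \pi e^{- \frac{4 \left|{\omega}\right|}{3}}}{4}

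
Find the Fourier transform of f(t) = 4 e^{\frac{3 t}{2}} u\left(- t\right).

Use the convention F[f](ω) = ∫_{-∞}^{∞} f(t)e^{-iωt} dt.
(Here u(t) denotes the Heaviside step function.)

F(ω) = - \frac{8}{2 i \omega - 3}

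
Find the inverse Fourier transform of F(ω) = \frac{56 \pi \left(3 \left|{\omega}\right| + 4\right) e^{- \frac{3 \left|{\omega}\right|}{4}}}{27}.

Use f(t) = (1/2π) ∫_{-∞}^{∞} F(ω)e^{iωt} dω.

f(t) = \frac{7}{\left(t^{2} + \frac{9}{16}\right)^{2}}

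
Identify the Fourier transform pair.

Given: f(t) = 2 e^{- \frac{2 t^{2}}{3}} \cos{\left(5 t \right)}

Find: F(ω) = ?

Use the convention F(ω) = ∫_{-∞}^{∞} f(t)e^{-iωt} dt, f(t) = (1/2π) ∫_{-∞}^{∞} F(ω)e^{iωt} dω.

F(ω) = \frac{\sqrt{6} \sqrt{\pi} \left(e^{\frac{15 \omega}{2}} + 1\right) e^{- \frac{3 \omega^{2}}{8} - \frac{15 \omega}{4} - \frac{75}{8}}}{2}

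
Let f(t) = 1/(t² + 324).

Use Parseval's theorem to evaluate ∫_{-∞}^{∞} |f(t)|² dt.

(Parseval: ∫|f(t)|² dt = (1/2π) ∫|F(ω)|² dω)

∫|f(t)|² dt = \frac{\pi}{11664}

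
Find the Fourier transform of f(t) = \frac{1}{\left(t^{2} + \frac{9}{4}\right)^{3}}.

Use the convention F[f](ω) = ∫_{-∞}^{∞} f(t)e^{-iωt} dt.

F(ω) = \frac{\pi \left(3 \omega^{2} + 6 \left|{\omega}\right| + 4\right) e^{- \frac{3 \left|{\omega}\right|}{2}}}{81}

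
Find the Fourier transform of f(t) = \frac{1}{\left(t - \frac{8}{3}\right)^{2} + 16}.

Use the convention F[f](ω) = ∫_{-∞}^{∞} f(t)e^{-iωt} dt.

F(ω) = \frac{\pi e^{- \frac{8 i \omega}{3} - 4 \left|{\omega}\right|}}{4}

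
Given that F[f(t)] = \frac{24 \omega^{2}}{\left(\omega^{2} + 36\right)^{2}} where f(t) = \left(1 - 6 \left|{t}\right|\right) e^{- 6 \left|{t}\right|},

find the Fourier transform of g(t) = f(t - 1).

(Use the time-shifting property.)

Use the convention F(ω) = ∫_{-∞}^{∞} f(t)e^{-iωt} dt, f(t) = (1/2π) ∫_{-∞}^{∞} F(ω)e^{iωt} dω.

F[g](ω) = \frac{24 \omega^{2} e^{- i \omega}}{\left(\omega^{2} + 36\right)^{2}}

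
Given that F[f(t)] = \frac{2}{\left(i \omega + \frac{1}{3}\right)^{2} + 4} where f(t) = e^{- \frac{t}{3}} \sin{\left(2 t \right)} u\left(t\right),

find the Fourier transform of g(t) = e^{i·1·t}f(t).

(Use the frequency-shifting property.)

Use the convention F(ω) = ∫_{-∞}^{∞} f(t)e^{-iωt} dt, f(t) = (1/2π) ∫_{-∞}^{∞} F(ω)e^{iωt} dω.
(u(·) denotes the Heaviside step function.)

F[g](ω) = \frac{18}{\left(3 i \left(\omega - 1\right) + 1\right)^{2} + 36}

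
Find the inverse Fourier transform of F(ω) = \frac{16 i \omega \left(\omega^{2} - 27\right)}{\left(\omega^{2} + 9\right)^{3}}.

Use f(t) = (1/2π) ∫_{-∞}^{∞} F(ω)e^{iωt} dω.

f(t) = 4 t e^{- 3 \left|{t}\right|} \left|{t}\right|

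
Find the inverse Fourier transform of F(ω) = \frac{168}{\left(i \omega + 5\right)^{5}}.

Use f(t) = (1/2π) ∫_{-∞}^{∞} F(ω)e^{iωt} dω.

f(t) = 7 t^{4} e^{- 5 t} u\left(t\right)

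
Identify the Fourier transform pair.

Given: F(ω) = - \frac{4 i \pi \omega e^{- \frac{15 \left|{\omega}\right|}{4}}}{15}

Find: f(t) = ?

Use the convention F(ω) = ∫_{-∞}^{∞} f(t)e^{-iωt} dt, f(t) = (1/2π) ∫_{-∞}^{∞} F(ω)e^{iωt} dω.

f(t) = \frac{2 t}{\left(t^{2} + \frac{225}{16}\right)^{2}}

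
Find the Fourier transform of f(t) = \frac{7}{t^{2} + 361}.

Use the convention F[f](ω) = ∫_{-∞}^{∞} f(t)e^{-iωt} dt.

F(ω) = \frac{7 \pi e^{- 19 \left|{\omega}\right|}}{19}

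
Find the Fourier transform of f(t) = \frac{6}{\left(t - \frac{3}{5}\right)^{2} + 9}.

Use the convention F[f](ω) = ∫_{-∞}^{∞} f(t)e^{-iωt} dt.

F(ω) = 2 \pi e^{- \frac{3 i \omega}{5} - 3 \left|{\omega}\right|}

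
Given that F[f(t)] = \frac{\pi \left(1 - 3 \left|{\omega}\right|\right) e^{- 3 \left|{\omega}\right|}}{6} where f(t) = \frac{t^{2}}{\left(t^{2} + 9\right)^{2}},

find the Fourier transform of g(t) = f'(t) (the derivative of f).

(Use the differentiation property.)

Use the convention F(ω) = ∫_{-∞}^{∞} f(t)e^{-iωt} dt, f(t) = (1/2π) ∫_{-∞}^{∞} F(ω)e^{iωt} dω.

F[g](ω) = \frac{i \pi \omega \left(1 - 3 \left|{\omega}\right|\right) e^{- 3 \left|{\omega}\right|}}{6}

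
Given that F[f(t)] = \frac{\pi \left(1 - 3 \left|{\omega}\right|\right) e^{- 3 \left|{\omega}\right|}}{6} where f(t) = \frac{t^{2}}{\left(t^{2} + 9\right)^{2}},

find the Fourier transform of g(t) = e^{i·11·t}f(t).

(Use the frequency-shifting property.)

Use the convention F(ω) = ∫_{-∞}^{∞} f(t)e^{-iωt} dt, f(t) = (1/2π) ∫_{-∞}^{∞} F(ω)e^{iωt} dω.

F[g](ω) = \frac{\pi \left(1 - 3 \left|{\omega - 11}\right|\right) e^{- 3 \left|{\omega - 11}\right|}}{6}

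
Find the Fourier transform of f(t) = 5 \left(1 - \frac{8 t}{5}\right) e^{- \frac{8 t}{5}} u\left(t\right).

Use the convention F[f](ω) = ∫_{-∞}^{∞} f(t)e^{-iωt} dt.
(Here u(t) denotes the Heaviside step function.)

F(ω) = \frac{125 i \omega}{- 25 \omega^{2} + 80 i \omega + 64}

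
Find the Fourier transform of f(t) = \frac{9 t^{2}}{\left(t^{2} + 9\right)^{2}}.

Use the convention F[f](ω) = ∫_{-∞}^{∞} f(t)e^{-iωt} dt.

F(ω) = \frac{3 \pi \left(1 - 3 \left|{\omega}\right|\right) e^{- 3 \left|{\omega}\right|}}{2}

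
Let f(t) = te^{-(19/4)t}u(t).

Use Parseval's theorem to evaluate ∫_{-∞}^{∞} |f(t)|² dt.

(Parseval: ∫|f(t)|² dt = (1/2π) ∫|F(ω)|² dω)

∫|f(t)|² dt = \frac{16}{6859}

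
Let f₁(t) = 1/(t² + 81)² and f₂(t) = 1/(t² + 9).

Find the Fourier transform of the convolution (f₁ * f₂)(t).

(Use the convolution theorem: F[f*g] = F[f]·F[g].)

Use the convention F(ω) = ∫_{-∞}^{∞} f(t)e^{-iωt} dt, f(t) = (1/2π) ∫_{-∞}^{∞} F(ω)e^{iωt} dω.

F[f₁*f₂](ω) = \frac{\pi^{2} \left(9 \left|{\omega}\right| + 1\right) e^{- 12 \left|{\omega}\right|}}{4374}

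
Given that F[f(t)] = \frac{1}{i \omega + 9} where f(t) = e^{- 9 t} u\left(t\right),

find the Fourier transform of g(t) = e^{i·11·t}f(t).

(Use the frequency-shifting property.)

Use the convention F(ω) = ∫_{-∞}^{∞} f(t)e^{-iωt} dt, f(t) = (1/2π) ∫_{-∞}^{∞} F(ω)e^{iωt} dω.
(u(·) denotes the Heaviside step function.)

F[g](ω) = \frac{1}{i \left(\omega - 11\right) + 9}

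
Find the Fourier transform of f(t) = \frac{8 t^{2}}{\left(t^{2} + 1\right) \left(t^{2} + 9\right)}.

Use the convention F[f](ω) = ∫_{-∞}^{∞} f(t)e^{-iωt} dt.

F(ω) = \pi \left(3 - e^{2 \left|{\omega}\right|}\right) e^{- 3 \left|{\omega}\right|}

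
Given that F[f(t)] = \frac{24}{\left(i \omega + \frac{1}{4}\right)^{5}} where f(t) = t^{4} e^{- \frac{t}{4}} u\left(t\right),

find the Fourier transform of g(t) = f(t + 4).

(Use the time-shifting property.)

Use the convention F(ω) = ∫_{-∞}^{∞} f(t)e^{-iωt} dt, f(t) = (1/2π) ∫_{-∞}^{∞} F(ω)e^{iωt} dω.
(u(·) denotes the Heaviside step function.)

F[g](ω) = \frac{24576 e^{4 i \omega}}{\left(4 i \omega + 1\right)^{5}}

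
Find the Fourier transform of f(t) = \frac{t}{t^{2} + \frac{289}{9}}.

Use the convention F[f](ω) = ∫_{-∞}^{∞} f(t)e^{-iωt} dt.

F(ω) = - i \pi e^{- \frac{17 \left|{\omega}\right|}{3}} \operatorname{sign}{\left(\omega \right)}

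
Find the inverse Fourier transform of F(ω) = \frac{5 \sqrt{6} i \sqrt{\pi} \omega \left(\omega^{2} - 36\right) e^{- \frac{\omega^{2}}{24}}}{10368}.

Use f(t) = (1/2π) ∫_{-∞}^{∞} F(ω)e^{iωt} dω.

f(t) = 5 t^{3} e^{- 6 t^{2}}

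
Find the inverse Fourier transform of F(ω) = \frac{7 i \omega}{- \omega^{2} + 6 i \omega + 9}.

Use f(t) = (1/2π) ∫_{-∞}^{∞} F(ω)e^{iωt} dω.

f(t) = 7 \left(1 - 3 t\right) e^{- 3 t} u\left(t\right)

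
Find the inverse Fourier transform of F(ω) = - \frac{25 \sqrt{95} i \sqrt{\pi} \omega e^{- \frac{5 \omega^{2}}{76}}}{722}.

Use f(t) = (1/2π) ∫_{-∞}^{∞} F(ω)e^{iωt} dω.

f(t) = 5 t e^{- \frac{19 t^{2}}{5}}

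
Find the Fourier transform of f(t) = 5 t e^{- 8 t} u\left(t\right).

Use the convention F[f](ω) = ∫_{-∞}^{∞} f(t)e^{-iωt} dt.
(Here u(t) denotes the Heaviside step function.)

F(ω) = \frac{5}{\left(i \omega + 8\right)^{2}}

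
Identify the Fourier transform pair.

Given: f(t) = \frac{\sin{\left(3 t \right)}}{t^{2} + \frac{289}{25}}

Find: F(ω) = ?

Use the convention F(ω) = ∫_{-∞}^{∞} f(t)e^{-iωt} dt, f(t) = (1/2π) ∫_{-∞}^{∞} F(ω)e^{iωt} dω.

F(ω) = \frac{5 i \pi e^{- \frac{17 \left|{\omega + 3}\right|}{5}}}{34} - \frac{5 i \pi e^{- \frac{17 \left|{\omega - 3}\right|}{5}}}{34}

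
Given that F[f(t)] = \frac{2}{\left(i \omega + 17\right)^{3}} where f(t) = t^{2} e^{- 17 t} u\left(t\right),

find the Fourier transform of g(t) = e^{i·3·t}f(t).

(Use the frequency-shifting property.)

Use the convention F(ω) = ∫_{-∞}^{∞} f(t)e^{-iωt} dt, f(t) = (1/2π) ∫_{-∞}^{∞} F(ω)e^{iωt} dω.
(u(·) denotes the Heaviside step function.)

F[g](ω) = \frac{2}{\left(i \left(\omega - 3\right) + 17\right)^{3}}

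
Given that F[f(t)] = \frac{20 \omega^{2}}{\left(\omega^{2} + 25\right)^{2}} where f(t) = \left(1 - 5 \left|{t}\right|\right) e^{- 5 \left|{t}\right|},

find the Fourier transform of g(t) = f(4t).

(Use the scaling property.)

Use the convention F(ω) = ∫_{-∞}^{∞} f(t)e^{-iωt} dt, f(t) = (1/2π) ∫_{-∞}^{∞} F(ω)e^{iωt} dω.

F[g](ω) = \frac{80 \omega^{2}}{\left(\omega^{2} + 400\right)^{2}}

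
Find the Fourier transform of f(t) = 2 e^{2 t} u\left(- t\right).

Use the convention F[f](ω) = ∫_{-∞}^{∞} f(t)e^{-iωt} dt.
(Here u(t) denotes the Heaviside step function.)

F(ω) = - \frac{2}{i \omega - 2}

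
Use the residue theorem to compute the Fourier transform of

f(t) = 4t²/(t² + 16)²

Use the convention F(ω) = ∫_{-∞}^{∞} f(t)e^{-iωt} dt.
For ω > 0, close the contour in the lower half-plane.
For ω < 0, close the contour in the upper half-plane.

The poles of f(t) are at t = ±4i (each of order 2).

Let g(z) = f(z)e^{-iωz}; for large |z| the factor e^{-iωz} decays in the lower half-plane when ω > 0 and in the upper half-plane when ω < 0.

Case ω > 0 (lower half-plane, clockwise contour ⇒ F(ω) = -2πi·ΣRes):
  Res_{z = - 4 i} g(z) = i \left(\frac{1}{4} - \omega\right) e^{- 4 \omega} (pole of order 2)
  F(ω) = -2πi·ΣRes = \frac{\pi \left(1 - 4 \omega\right) e^{- 4 \omega}}{2}

Case ω < 0 (upper half-plane, counterclockwise contour ⇒ F(ω) = +2πi·ΣRes):
  Res_{z = 4 i} g(z) = i \left(- \omega - \frac{1}{4}\right) e^{4 \omega} (pole of order 2)
  F(ω) = 2πi·ΣRes = \frac{\pi \left(4 \omega + 1\right) e^{4 \omega}}{2}

Both cases combine into a single formula in |ω|:

F(ω) = \frac{\pi \left(1 - 4 \left|{\omega}\right|\right) e^{- 4 \left|{\omega}\right|}}{2}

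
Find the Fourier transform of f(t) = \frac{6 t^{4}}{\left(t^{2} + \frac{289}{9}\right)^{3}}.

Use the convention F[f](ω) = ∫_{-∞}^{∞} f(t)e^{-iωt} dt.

F(ω) = \frac{\pi \left(289 \omega^{2} - 255 \left|{\omega}\right| + 27\right) e^{- \frac{17 \left|{\omega}\right|}{3}}}{68}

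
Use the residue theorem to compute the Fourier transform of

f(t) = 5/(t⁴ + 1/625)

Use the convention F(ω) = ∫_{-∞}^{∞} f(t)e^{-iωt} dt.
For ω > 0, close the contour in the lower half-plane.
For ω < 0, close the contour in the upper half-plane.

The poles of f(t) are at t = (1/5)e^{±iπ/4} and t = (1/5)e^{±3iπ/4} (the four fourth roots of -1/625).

Let g(z) = f(z)e^{-iωz}; for large |z| the factor e^{-iωz} decays in the lower half-plane when ω > 0 and in the upper half-plane when ω < 0.

Case ω > 0 (lower half-plane, clockwise contour ⇒ F(ω) = -2πi·ΣRes):
  Res_{z = - \frac{\sqrt{2}}{10} - \frac{\sqrt{2} i}{10}} g(z) = \frac{625 \sqrt{2} i \left(1 - i\right) e^{\frac{\sqrt{2} \omega \left(-1 + i\right)}{10}}}{8}
  Res_{z = \frac{\sqrt{2}}{10} - \frac{\sqrt{2} i}{10}} g(z) = \frac{625 \sqrt{2} i \left(1 + i\right) e^{- \frac{\sqrt{2} \omega \left(1 + i\right)}{10}}}{8}
  F(ω) = -2πi·ΣRes = \frac{625 \sqrt{2} \pi \left(1 - i\right) \left(e^{\frac{\sqrt{2} i \omega}{5}} + i\right) e^{- \frac{\sqrt{2} \omega \left(1 + i\right)}{10}}}{4} = 625 \pi e^{- \frac{\sqrt{2} \omega}{10}} \sin{\left(\frac{\sqrt{2} \omega}{10} + \frac{\pi}{4} \right)}

Case ω < 0 (upper half-plane, counterclockwise contour ⇒ F(ω) = +2πi·ΣRes):
  Res_{z = \frac{\sqrt{2}}{10} + \frac{\sqrt{2} i}{10}} g(z) = \frac{625 \sqrt{2} i \left(-1 + i\right) e^{\frac{\sqrt{2} \omega \left(1 - i\right)}{10}}}{8}
  Res_{z = - \frac{\sqrt{2}}{10} + \frac{\sqrt{2} i}{10}} g(z) = \frac{625 \sqrt{2} \left(1 - i\right) e^{\frac{\sqrt{2} \omega \left(1 + i\right)}{10}}}{8}
  F(ω) = 2πi·ΣRes = - \frac{625 \sqrt{2} i \pi \left(i \left(1 - i\right) e^{\frac{\sqrt{2} \omega \left(1 - i\right)}{10}} - \left(1 - i\right) e^{\frac{\sqrt{2} \omega \left(1 + i\right)}{10}}\right)}{4} = 625 \pi e^{\frac{\sqrt{2} \omega}{10}} \cos{\left(\frac{\sqrt{2} \omega}{10} + \frac{\pi}{4} \right)}

Both cases combine into a single formula in |ω|:

F(ω) = 625 \pi e^{- \frac{\sqrt{2} \left|{\omega}\right|}{10}} \sin{\left(\frac{\sqrt{2} \left|{\omega}\right|}{10} + \frac{\pi}{4} \right)}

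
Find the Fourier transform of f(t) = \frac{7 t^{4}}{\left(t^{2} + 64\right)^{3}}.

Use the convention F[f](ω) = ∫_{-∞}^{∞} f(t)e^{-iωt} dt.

F(ω) = \frac{7 \pi \left(64 \omega^{2} - 40 \left|{\omega}\right| + 3\right) e^{- 8 \left|{\omega}\right|}}{64}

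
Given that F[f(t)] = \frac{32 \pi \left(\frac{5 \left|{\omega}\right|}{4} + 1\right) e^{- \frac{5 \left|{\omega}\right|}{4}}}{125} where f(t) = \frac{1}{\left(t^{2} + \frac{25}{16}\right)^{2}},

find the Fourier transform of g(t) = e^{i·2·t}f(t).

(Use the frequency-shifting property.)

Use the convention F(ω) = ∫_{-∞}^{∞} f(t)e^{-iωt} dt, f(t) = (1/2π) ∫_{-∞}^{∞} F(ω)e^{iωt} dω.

F[g](ω) = \frac{8 \pi \left(5 \left|{\omega - 2}\right| + 4\right) e^{- \frac{5 \left|{\omega - 2}\right|}{4}}}{125}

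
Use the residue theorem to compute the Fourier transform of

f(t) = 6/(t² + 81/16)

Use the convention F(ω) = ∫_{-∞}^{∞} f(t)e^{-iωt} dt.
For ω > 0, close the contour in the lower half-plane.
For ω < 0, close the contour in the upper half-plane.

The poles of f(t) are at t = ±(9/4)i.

Let g(z) = f(z)e^{-iωz}; for large |z| the factor e^{-iωz} decays in the lower half-plane when ω > 0 and in the upper half-plane when ω < 0.

Case ω > 0 (lower half-plane, clockwise contour ⇒ F(ω) = -2πi·ΣRes):
  Res_{z = - \frac{9 i}{4}} g(z) = \frac{4 i e^{- \frac{9 \omega}{4}}}{3}
  F(ω) = -2πi·ΣRes = \frac{8 \pi e^{- \frac{9 \omega}{4}}}{3}

Case ω < 0 (upper half-plane, counterclockwise contour ⇒ F(ω) = +2πi·ΣRes):
  Res_{z = \frac{9 i}{4}} g(z) = - \frac{4 i e^{\frac{9 \omega}{4}}}{3}
  F(ω) = 2πi·ΣRes = \frac{8 \pi e^{\frac{9 \omega}{4}}}{3}

Both cases combine into a single formula in |ω|:

F(ω) = \frac{8 \pi e^{- \frac{9 \left|{\omega}\right|}{4}}}{3}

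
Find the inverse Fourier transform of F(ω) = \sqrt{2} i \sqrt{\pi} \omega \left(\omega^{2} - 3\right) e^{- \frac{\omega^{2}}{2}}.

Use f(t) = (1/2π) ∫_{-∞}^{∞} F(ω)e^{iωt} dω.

f(t) = t^{3} e^{- \frac{t^{2}}{2}}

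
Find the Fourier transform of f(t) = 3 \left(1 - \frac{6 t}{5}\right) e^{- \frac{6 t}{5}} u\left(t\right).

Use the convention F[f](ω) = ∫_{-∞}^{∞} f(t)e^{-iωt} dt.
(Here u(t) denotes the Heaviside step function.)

F(ω) = \frac{75 i \omega}{- 25 \omega^{2} + 60 i \omega + 36}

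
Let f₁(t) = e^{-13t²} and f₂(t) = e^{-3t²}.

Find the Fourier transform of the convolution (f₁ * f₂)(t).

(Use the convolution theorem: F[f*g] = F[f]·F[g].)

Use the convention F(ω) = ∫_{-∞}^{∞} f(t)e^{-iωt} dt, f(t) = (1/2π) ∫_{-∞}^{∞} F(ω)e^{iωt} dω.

F[f₁*f₂](ω) = \frac{\sqrt{39} \pi e^{- \frac{4 \omega^{2}}{39}}}{39}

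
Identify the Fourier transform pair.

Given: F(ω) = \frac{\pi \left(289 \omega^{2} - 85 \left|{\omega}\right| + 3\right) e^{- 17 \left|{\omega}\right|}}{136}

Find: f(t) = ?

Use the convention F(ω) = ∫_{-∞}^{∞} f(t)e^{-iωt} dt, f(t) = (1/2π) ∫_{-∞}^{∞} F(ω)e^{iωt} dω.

f(t) = \frac{t^{4}}{\left(t^{2} + 289\right)^{3}}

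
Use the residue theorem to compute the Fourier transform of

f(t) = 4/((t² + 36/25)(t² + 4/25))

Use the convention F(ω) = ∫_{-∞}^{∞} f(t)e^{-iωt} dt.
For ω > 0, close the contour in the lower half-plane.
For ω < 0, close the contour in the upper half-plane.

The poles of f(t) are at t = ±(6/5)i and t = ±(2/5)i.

Let g(z) = f(z)e^{-iωz}; for large |z| the factor e^{-iωz} decays in the lower half-plane when ω > 0 and in the upper half-plane when ω < 0.

Case ω > 0 (lower half-plane, clockwise contour ⇒ F(ω) = -2πi·ΣRes):
  Res_{z = - \frac{6 i}{5}} g(z) = - \frac{125 i e^{- \frac{6 \omega}{5}}}{96}
  Res_{z = - \frac{2 i}{5}} g(z) = \frac{125 i e^{- \frac{2 \omega}{5}}}{32}
  F(ω) = -2πi·ΣRes = \frac{125 \pi \left(3 e^{\frac{4 \omega}{5}} - 1\right) e^{- \frac{6 \omega}{5}}}{48}

Case ω < 0 (upper half-plane, counterclockwise contour ⇒ F(ω) = +2πi·ΣRes):
  Res_{z = \frac{6 i}{5}} g(z) = \frac{125 i e^{\frac{6 \omega}{5}}}{96}
  Res_{z = \frac{2 i}{5}} g(z) = - \frac{125 i e^{\frac{2 \omega}{5}}}{32}
  F(ω) = 2πi·ΣRes = \frac{125 \pi \left(3 - e^{\frac{4 \omega}{5}}\right) e^{\frac{2 \omega}{5}}}{48}

Both cases combine into a single formula in |ω|:

F(ω) = \frac{125 \pi \left(3 e^{\frac{4 \left|{\omega}\right|}{5}} - 1\right) e^{- \frac{6 \left|{\omega}\right|}{5}}}{48}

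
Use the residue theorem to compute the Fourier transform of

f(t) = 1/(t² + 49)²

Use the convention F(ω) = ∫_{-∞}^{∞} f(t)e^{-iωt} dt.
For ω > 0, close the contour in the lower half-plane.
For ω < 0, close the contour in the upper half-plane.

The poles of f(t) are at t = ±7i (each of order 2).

Let g(z) = f(z)e^{-iωz}; for large |z| the factor e^{-iωz} decays in the lower half-plane when ω > 0 and in the upper half-plane when ω < 0.

Case ω > 0 (lower half-plane, clockwise contour ⇒ F(ω) = -2πi·ΣRes):
  Res_{z = - 7 i} g(z) = \frac{i \left(7 \omega + 1\right) e^{- 7 \omega}}{1372} (pole of order 2)
  F(ω) = -2πi·ΣRes = \frac{\pi \left(7 \omega + 1\right) e^{- 7 \omega}}{686}

Case ω < 0 (upper half-plane, counterclockwise contour ⇒ F(ω) = +2πi·ΣRes):
  Res_{z = 7 i} g(z) = \frac{i \left(7 \omega - 1\right) e^{7 \omega}}{1372} (pole of order 2)
  F(ω) = 2πi·ΣRes = \frac{\pi \left(1 - 7 \omega\right) e^{7 \omega}}{686}

Both cases combine into a single formula in |ω|:

F(ω) = \frac{\pi \left(7 \left|{\omega}\right| + 1\right) e^{- 7 \left|{\omega}\right|}}{686}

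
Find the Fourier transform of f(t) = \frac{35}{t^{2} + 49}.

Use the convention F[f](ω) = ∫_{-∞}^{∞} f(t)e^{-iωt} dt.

F(ω) = 5 \pi e^{- 7 \left|{\omega}\right|}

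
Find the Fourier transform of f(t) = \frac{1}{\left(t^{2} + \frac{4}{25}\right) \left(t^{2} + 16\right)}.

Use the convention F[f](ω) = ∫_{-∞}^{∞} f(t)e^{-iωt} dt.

F(ω) = - \frac{25 \pi e^{- 4 \left|{\omega}\right|}}{1584} + \frac{125 \pi e^{- \frac{2 \left|{\omega}\right|}{5}}}{792}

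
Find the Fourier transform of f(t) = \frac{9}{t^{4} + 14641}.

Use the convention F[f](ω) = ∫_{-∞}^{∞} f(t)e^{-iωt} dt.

F(ω) = \frac{9 \pi e^{- \frac{11 \sqrt{2} \left|{\omega}\right|}{2}} \sin{\left(\frac{11 \sqrt{2} \left|{\omega}\right|}{2} + \frac{\pi}{4} \right)}}{1331}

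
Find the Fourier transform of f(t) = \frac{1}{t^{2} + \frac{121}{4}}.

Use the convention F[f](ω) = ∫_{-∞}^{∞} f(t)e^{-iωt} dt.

F(ω) = \frac{2 \pi e^{- \frac{11 \left|{\omega}\right|}{2}}}{11}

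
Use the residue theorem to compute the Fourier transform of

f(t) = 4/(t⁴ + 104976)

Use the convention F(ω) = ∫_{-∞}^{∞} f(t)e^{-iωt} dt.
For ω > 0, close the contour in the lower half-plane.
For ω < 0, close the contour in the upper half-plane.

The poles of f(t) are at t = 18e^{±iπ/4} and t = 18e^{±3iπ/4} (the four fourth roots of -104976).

Let g(z) = f(z)e^{-iωz}; for large |z| the factor e^{-iωz} decays in the lower half-plane when ω > 0 and in the upper half-plane when ω < 0.

Case ω > 0 (lower half-plane, clockwise contour ⇒ F(ω) = -2πi·ΣRes):
  Res_{z = - 9 \sqrt{2} - 9 \sqrt{2} i} g(z) = \frac{\sqrt{2} i \left(1 - i\right) e^{9 \sqrt{2} \omega \left(-1 + i\right)}}{11664}
  Res_{z = 9 \sqrt{2} - 9 \sqrt{2} i} g(z) = \frac{\sqrt{2} i \left(1 + i\right) e^{- 9 \sqrt{2} \omega \left(1 + i\right)}}{11664}
  F(ω) = -2πi·ΣRes = \frac{\sqrt{2} \pi \left(1 - i\right) \left(e^{18 \sqrt{2} i \omega} + i\right) e^{- 9 \sqrt{2} \omega \left(1 + i\right)}}{5832} = \frac{\pi e^{- 9 \sqrt{2} \omega} \sin{\left(9 \sqrt{2} \omega + \frac{\pi}{4} \right)}}{1458}

Case ω < 0 (upper half-plane, counterclockwise contour ⇒ F(ω) = +2πi·ΣRes):
  Res_{z = 9 \sqrt{2} + 9 \sqrt{2} i} g(z) = \frac{\sqrt{2} i \left(-1 + i\right) e^{9 \sqrt{2} \omega \left(1 - i\right)}}{11664}
  Res_{z = - 9 \sqrt{2} + 9 \sqrt{2} i} g(z) = \frac{\sqrt{2} \left(1 - i\right) e^{9 \sqrt{2} \omega \left(1 + i\right)}}{11664}
  F(ω) = 2πi·ΣRes = - \frac{\sqrt{2} i \pi \left(i \left(1 - i\right) e^{9 \sqrt{2} \omega \left(1 - i\right)} - \left(1 - i\right) e^{9 \sqrt{2} \omega \left(1 + i\right)}\right)}{5832} = \frac{\pi e^{9 \sqrt{2} \omega} \cos{\left(9 \sqrt{2} \omega + \frac{\pi}{4} \right)}}{1458}

Both cases combine into a single formula in |ω|:

F(ω) = \frac{\pi e^{- 9 \sqrt{2} \left|{\omega}\right|} \sin{\left(9 \sqrt{2} \left|{\omega}\right| + \frac{\pi}{4} \right)}}{1458}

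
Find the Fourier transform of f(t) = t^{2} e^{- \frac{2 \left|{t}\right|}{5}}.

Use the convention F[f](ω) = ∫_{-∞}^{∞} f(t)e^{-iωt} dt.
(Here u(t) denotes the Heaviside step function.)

F(ω) = \frac{1000 \left(4 - 75 \omega^{2}\right)}{\left(25 \omega^{2} + 4\right)^{3}}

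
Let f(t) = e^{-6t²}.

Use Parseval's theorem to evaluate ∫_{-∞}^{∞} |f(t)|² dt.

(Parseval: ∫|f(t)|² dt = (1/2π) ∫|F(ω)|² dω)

∫|f(t)|² dt = \frac{\sqrt{3} \sqrt{\pi}}{6}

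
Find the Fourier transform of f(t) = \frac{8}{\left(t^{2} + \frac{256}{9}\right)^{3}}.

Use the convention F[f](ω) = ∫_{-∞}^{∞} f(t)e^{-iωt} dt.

F(ω) = \frac{27 \pi \left(256 \omega^{2} + 144 \left|{\omega}\right| + 27\right) e^{- \frac{16 \left|{\omega}\right|}{3}}}{1048576}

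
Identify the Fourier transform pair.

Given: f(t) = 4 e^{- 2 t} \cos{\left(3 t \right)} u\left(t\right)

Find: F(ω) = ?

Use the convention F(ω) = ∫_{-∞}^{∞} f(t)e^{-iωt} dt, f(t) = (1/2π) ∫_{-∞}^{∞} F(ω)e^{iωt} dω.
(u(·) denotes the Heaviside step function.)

F(ω) = \frac{4 \left(i \omega + 2\right)}{\left(i \omega + 2\right)^{2} + 9}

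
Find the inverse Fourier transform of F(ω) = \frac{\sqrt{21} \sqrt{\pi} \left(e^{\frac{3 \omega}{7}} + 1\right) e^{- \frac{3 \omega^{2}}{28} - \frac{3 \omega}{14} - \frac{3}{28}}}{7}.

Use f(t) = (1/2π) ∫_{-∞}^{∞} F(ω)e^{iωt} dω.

f(t) = 2 e^{- \frac{7 t^{2}}{3}} \cos{\left(t \right)}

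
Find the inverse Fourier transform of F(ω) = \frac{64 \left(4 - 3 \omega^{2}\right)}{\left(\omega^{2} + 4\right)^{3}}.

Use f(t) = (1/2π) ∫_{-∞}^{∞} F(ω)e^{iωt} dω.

f(t) = 8 t^{2} e^{- 2 \left|{t}\right|}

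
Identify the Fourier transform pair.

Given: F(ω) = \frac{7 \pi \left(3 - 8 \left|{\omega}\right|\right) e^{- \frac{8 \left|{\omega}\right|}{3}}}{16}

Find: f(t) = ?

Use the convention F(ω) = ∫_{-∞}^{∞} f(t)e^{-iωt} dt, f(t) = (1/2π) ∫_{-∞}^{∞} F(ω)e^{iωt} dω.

f(t) = \frac{7 t^{2}}{\left(t^{2} + \frac{64}{9}\right)^{2}}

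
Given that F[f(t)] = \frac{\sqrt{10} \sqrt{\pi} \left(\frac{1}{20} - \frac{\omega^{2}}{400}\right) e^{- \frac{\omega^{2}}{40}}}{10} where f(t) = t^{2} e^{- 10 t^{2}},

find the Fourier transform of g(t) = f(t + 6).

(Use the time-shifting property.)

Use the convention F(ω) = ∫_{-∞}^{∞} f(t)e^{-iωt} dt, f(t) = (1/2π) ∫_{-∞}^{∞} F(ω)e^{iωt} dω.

F[g](ω) = \frac{\sqrt{10} \sqrt{\pi} \left(20 - \omega^{2}\right) e^{\frac{\omega \left(- \omega + 240 i\right)}{40}}}{4000}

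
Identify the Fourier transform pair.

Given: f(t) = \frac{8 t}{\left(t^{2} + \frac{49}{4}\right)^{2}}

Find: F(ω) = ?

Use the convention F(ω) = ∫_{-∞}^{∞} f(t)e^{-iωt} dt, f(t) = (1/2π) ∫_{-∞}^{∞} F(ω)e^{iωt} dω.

F(ω) = - \frac{8 i \pi \omega e^{- \frac{7 \left|{\omega}\right|}{2}}}{7}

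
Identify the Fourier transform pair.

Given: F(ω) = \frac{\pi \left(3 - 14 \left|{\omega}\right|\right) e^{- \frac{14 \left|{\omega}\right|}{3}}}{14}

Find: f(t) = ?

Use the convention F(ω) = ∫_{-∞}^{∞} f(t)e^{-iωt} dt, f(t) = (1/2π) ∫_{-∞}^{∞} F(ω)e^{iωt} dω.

f(t) = \frac{2 t^{2}}{\left(t^{2} + \frac{196}{9}\right)^{2}}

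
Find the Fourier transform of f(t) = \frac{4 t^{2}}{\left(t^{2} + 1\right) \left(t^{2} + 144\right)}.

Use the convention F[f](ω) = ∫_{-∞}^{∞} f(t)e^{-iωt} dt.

F(ω) = \frac{4 \pi \left(12 - e^{11 \left|{\omega}\right|}\right) e^{- 12 \left|{\omega}\right|}}{143}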